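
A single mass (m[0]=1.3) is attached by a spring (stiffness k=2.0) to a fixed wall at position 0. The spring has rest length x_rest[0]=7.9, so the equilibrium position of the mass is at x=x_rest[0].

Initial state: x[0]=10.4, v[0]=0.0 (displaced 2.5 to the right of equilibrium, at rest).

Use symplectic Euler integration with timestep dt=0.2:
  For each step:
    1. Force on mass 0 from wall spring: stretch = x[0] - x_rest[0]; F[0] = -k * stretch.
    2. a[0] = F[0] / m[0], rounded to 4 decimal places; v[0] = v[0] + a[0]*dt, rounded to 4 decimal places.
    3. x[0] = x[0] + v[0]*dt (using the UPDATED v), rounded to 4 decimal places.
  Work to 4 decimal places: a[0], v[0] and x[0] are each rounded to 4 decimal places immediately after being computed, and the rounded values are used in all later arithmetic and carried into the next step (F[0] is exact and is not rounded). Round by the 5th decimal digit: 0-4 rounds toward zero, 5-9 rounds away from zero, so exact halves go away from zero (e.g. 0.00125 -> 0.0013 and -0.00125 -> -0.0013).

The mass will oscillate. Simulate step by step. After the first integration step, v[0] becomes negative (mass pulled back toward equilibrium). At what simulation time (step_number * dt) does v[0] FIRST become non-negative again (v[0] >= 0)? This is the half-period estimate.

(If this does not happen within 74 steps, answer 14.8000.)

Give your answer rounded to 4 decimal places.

Answer: 2.6000

Derivation:
Step 0: x=[10.4000] v=[0.0000]
Step 1: x=[10.2462] v=[-0.7692]
Step 2: x=[9.9480] v=[-1.4911]
Step 3: x=[9.5237] v=[-2.1213]
Step 4: x=[8.9995] v=[-2.6209]
Step 5: x=[8.4077] v=[-2.9592]
Step 6: x=[7.7846] v=[-3.1154]
Step 7: x=[7.1686] v=[-3.0799]
Step 8: x=[6.5976] v=[-2.8549]
Step 9: x=[6.1068] v=[-2.4542]
Step 10: x=[5.7263] v=[-1.9024]
Step 11: x=[5.4796] v=[-1.2336]
Step 12: x=[5.3818] v=[-0.4889]
Step 13: x=[5.4390] v=[0.2859]
First v>=0 after going negative at step 13, time=2.6000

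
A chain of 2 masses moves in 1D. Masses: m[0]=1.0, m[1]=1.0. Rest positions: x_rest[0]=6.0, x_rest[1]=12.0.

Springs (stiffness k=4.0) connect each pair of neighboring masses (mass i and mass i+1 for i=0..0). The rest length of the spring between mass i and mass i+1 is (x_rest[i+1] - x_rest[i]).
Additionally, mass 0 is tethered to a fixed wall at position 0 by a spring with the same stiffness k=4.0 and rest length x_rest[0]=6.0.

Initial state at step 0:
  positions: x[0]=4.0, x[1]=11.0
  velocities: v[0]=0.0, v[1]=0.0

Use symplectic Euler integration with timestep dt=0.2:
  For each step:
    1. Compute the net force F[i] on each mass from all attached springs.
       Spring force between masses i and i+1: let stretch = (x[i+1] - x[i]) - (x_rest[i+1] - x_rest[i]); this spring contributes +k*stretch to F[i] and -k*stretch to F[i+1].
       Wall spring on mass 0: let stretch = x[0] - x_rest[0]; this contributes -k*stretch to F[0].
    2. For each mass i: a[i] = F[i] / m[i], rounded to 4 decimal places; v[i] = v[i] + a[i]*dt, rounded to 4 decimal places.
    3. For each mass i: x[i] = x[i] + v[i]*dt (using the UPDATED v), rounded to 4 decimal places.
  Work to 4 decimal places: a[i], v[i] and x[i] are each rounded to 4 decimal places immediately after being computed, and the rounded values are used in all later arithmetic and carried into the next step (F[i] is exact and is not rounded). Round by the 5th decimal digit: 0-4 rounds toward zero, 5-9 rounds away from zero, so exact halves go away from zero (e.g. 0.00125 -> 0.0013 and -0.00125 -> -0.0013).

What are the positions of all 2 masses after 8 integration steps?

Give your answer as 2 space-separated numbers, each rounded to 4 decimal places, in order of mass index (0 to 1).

Step 0: x=[4.0000 11.0000] v=[0.0000 0.0000]
Step 1: x=[4.4800 10.8400] v=[2.4000 -0.8000]
Step 2: x=[5.2608 10.6224] v=[3.9040 -1.0880]
Step 3: x=[6.0577 10.5069] v=[3.9846 -0.5773]
Step 4: x=[6.5973 10.6396] v=[2.6978 0.6633]
Step 5: x=[6.7281 11.0855] v=[0.6538 2.2295]
Step 6: x=[6.4795 11.7942] v=[-1.2428 3.5436]
Step 7: x=[6.0446 12.6126] v=[-2.1746 4.0918]
Step 8: x=[5.6934 13.3401] v=[-1.7559 3.6374]

Answer: 5.6934 13.3401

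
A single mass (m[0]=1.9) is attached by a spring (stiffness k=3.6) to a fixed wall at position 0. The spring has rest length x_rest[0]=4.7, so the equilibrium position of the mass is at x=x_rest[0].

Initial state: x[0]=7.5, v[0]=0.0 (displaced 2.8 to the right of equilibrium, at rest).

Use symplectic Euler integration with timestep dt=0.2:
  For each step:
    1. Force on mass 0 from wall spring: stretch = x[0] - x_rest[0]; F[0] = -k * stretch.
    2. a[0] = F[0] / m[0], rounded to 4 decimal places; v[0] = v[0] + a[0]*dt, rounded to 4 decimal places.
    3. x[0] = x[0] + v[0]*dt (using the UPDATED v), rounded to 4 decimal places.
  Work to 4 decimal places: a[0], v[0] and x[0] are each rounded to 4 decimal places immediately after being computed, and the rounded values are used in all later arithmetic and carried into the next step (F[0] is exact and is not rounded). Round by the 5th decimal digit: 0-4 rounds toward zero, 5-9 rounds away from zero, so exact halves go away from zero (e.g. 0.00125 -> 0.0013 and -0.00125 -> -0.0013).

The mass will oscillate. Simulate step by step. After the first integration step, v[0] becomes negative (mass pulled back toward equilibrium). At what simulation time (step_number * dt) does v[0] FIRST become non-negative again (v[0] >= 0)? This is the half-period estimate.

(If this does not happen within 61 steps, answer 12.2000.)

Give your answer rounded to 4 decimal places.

Answer: 2.4000

Derivation:
Step 0: x=[7.5000] v=[0.0000]
Step 1: x=[7.2878] v=[-1.0611]
Step 2: x=[6.8795] v=[-2.0417]
Step 3: x=[6.3060] v=[-2.8676]
Step 4: x=[5.6108] v=[-3.4762]
Step 5: x=[4.8465] v=[-3.8213]
Step 6: x=[4.0711] v=[-3.8768]
Step 7: x=[3.3434] v=[-3.6385]
Step 8: x=[2.7185] v=[-3.1244]
Step 9: x=[2.2438] v=[-2.3735]
Step 10: x=[1.9553] v=[-1.4427]
Step 11: x=[1.8748] v=[-0.4026]
Step 12: x=[2.0084] v=[0.6680]
First v>=0 after going negative at step 12, time=2.4000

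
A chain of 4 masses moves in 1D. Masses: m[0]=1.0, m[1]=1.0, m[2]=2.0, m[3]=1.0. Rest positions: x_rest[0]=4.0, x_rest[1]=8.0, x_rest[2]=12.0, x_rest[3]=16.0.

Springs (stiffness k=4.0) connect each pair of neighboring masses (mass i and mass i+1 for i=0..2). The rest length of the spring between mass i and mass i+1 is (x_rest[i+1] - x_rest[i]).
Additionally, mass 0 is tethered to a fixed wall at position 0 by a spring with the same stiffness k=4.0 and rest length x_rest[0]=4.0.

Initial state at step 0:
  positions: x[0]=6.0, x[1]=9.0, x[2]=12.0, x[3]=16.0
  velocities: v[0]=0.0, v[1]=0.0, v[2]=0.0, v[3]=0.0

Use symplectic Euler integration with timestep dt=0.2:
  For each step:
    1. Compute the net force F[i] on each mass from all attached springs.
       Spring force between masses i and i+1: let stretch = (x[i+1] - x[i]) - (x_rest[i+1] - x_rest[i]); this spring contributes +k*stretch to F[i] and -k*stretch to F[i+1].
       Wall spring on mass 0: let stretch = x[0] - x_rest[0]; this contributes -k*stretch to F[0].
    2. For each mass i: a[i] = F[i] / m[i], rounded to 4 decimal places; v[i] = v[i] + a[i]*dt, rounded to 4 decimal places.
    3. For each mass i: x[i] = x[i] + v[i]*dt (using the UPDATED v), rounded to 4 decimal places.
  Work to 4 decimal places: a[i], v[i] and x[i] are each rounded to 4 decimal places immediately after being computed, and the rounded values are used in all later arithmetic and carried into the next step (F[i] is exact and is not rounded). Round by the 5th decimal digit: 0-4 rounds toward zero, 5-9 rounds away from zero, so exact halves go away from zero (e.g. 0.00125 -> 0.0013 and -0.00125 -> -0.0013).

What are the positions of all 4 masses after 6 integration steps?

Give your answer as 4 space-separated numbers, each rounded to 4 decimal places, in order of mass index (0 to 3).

Step 0: x=[6.0000 9.0000 12.0000 16.0000] v=[0.0000 0.0000 0.0000 0.0000]
Step 1: x=[5.5200 9.0000 12.0800 16.0000] v=[-2.4000 0.0000 0.4000 0.0000]
Step 2: x=[4.7136 8.9360 12.2272 16.0128] v=[-4.0320 -0.3200 0.7360 0.0640]
Step 3: x=[3.8286 8.7230 12.4140 16.0599] v=[-4.4250 -1.0650 0.9338 0.2355]
Step 4: x=[3.1141 8.3175 12.5972 16.1637] v=[-3.5724 -2.0277 0.9158 0.5188]
Step 5: x=[2.7339 7.7642 12.7233 16.3368] v=[-1.9010 -2.7667 0.6305 0.8656]
Step 6: x=[2.7211 7.1995 12.7418 16.5718] v=[-0.0639 -2.8237 0.0923 1.1748]

Answer: 2.7211 7.1995 12.7418 16.5718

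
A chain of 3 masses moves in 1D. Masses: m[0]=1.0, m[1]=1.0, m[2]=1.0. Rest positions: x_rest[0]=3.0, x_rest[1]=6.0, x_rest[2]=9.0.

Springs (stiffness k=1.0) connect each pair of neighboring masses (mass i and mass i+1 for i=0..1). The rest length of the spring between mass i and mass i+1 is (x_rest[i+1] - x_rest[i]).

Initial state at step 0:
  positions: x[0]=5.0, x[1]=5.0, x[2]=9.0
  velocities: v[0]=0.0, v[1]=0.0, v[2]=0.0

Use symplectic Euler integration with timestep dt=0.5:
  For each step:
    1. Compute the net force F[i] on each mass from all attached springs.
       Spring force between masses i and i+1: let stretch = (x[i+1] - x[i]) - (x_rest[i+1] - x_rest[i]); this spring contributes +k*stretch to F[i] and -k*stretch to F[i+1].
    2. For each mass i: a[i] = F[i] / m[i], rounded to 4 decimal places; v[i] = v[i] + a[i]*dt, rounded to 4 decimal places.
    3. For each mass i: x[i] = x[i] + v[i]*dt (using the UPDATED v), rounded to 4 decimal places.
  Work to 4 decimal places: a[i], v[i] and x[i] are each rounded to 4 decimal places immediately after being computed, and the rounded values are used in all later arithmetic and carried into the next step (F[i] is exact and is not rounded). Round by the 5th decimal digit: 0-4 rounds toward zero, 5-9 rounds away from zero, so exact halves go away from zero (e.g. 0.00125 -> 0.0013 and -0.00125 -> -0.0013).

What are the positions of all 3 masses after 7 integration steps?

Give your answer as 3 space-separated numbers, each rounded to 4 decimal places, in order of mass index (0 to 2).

Step 0: x=[5.0000 5.0000 9.0000] v=[0.0000 0.0000 0.0000]
Step 1: x=[4.2500 6.0000 8.7500] v=[-1.5000 2.0000 -0.5000]
Step 2: x=[3.1875 7.2500 8.5625] v=[-2.1250 2.5000 -0.3750]
Step 3: x=[2.3906 7.8125 8.7969] v=[-1.5938 1.1250 0.4688]
Step 4: x=[2.1992 7.2656 9.5352] v=[-0.3829 -1.0938 1.4766]
Step 5: x=[2.5244 6.0195 10.4561] v=[0.6503 -2.4922 1.8418]
Step 6: x=[2.9734 5.0088 11.0179] v=[0.8979 -2.0215 1.1235]
Step 7: x=[3.1812 4.9915 10.8274] v=[0.4156 -0.0347 -0.3811]

Answer: 3.1812 4.9915 10.8274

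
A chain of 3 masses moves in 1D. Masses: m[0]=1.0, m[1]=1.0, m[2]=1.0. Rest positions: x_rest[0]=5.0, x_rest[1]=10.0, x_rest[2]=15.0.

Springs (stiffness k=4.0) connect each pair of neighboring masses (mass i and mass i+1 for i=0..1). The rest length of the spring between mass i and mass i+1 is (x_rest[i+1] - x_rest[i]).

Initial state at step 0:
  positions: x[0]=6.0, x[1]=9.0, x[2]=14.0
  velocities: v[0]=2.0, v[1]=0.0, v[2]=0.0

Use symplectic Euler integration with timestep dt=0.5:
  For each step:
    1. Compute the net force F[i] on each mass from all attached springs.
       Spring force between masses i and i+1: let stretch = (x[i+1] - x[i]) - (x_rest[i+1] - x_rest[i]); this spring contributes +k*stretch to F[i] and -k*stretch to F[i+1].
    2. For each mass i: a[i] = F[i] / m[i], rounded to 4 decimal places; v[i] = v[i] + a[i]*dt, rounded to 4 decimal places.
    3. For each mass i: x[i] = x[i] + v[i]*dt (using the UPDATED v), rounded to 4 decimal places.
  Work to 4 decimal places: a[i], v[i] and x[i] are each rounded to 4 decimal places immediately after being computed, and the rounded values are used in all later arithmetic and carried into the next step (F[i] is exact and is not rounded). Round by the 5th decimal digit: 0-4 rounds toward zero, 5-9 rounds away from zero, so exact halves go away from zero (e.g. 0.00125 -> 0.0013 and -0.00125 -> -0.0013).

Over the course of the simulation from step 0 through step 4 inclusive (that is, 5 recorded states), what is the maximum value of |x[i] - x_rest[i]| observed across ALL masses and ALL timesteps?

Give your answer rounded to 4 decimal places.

Step 0: x=[6.0000 9.0000 14.0000] v=[2.0000 0.0000 0.0000]
Step 1: x=[5.0000 11.0000 14.0000] v=[-2.0000 4.0000 0.0000]
Step 2: x=[5.0000 10.0000 16.0000] v=[0.0000 -2.0000 4.0000]
Step 3: x=[5.0000 10.0000 17.0000] v=[0.0000 0.0000 2.0000]
Step 4: x=[5.0000 12.0000 16.0000] v=[0.0000 4.0000 -2.0000]
Max displacement = 2.0000

Answer: 2.0000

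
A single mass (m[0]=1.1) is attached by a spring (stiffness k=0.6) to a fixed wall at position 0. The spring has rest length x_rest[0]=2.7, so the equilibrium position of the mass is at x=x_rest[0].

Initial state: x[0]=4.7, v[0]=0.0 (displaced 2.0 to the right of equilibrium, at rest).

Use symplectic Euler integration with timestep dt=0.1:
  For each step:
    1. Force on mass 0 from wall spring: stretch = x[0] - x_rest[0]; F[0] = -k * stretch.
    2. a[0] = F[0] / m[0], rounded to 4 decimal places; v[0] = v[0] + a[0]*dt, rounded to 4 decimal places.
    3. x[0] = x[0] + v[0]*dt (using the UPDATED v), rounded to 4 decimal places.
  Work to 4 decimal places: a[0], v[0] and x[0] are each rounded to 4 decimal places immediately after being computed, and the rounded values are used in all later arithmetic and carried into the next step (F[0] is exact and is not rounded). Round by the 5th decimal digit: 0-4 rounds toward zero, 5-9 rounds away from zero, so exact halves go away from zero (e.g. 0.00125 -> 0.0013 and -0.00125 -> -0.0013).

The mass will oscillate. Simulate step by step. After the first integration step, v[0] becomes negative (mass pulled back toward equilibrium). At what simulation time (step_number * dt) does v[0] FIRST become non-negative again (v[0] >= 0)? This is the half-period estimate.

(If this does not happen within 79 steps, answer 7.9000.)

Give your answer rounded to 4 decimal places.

Step 0: x=[4.7000] v=[0.0000]
Step 1: x=[4.6891] v=[-0.1091]
Step 2: x=[4.6673] v=[-0.2176]
Step 3: x=[4.6348] v=[-0.3249]
Step 4: x=[4.5918] v=[-0.4304]
Step 5: x=[4.5384] v=[-0.5336]
Step 6: x=[4.4750] v=[-0.6339]
Step 7: x=[4.4019] v=[-0.7307]
Step 8: x=[4.3196] v=[-0.8235]
Step 9: x=[4.2284] v=[-0.9118]
Step 10: x=[4.1289] v=[-0.9952]
Step 11: x=[4.0216] v=[-1.0731]
Step 12: x=[3.9071] v=[-1.1452]
Step 13: x=[3.7860] v=[-1.2110]
Step 14: x=[3.6590] v=[-1.2702]
Step 15: x=[3.5268] v=[-1.3225]
Step 16: x=[3.3900] v=[-1.3676]
Step 17: x=[3.2495] v=[-1.4052]
Step 18: x=[3.1060] v=[-1.4352]
Step 19: x=[2.9603] v=[-1.4574]
Step 20: x=[2.8131] v=[-1.4716]
Step 21: x=[2.6653] v=[-1.4778]
Step 22: x=[2.5177] v=[-1.4759]
Step 23: x=[2.3711] v=[-1.4660]
Step 24: x=[2.2263] v=[-1.4481]
Step 25: x=[2.0841] v=[-1.4223]
Step 26: x=[1.9452] v=[-1.3887]
Step 27: x=[1.8105] v=[-1.3475]
Step 28: x=[1.6806] v=[-1.2990]
Step 29: x=[1.5563] v=[-1.2434]
Step 30: x=[1.4382] v=[-1.1810]
Step 31: x=[1.3270] v=[-1.1122]
Step 32: x=[1.2233] v=[-1.0373]
Step 33: x=[1.1276] v=[-0.9568]
Step 34: x=[1.0405] v=[-0.8710]
Step 35: x=[0.9625] v=[-0.7805]
Step 36: x=[0.8939] v=[-0.6857]
Step 37: x=[0.8352] v=[-0.5872]
Step 38: x=[0.7867] v=[-0.4855]
Step 39: x=[0.7486] v=[-0.3811]
Step 40: x=[0.7211] v=[-0.2747]
Step 41: x=[0.7044] v=[-0.1668]
Step 42: x=[0.6986] v=[-0.0580]
Step 43: x=[0.7037] v=[0.0512]
First v>=0 after going negative at step 43, time=4.3000

Answer: 4.3000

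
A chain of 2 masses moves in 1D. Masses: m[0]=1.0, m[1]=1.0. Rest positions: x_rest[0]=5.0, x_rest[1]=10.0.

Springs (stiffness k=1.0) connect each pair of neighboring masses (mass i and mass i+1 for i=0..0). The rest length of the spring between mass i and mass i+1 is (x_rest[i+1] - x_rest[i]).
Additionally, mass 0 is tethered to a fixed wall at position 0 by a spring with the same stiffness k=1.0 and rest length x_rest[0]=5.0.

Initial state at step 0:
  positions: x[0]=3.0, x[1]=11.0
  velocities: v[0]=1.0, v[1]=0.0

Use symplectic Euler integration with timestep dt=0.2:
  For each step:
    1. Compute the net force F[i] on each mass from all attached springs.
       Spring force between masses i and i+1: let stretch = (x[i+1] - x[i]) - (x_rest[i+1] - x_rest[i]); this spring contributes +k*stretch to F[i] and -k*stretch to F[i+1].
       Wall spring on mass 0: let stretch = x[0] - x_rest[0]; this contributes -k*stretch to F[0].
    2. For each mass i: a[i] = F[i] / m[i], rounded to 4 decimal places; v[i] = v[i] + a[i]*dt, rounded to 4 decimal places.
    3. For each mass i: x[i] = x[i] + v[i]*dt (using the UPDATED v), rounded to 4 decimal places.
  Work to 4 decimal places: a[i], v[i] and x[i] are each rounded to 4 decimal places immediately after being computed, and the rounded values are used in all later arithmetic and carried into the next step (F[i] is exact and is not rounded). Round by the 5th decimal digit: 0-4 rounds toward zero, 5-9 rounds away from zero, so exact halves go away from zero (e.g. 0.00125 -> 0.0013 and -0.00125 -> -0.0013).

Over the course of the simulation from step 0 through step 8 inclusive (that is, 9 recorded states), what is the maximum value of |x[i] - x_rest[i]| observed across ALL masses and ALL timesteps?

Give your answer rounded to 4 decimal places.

Answer: 2.3391

Derivation:
Step 0: x=[3.0000 11.0000] v=[1.0000 0.0000]
Step 1: x=[3.4000 10.8800] v=[2.0000 -0.6000]
Step 2: x=[3.9632 10.6608] v=[2.8160 -1.0960]
Step 3: x=[4.6358 10.3737] v=[3.3629 -1.4355]
Step 4: x=[5.3525 10.0571] v=[3.5833 -1.5831]
Step 5: x=[6.0432 9.7523] v=[3.4537 -1.5240]
Step 6: x=[6.6406 9.4991] v=[2.9869 -1.2658]
Step 7: x=[7.0867 9.3316] v=[2.2305 -0.8375]
Step 8: x=[7.3391 9.2743] v=[1.2621 -0.2865]
Max displacement = 2.3391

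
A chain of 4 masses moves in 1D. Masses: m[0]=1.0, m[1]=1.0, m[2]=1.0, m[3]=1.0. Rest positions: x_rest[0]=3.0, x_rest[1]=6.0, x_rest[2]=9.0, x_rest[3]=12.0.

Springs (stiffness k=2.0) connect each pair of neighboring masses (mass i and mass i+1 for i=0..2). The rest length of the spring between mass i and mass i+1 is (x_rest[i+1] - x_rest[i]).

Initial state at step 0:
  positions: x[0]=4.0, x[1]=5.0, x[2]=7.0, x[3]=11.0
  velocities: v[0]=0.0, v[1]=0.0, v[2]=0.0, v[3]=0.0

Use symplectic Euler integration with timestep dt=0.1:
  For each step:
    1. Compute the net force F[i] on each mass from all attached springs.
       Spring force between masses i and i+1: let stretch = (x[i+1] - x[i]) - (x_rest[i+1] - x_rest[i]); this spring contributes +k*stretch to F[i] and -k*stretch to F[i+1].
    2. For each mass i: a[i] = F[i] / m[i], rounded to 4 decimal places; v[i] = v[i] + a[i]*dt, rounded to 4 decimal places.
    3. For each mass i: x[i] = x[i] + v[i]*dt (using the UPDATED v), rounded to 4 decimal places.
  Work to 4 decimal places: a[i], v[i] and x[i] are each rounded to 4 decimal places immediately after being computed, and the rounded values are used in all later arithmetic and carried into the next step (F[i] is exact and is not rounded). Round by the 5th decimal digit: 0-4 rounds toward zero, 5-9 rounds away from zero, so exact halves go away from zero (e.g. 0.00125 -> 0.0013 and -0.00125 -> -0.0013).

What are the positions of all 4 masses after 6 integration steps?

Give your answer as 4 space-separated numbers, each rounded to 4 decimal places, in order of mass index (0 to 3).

Answer: 3.2408 5.3659 7.7339 10.6594

Derivation:
Step 0: x=[4.0000 5.0000 7.0000 11.0000] v=[0.0000 0.0000 0.0000 0.0000]
Step 1: x=[3.9600 5.0200 7.0400 10.9800] v=[-0.4000 0.2000 0.4000 -0.2000]
Step 2: x=[3.8812 5.0592 7.1184 10.9412] v=[-0.7880 0.3920 0.7840 -0.3880]
Step 3: x=[3.7660 5.1160 7.2321 10.8859] v=[-1.1524 0.5682 1.1367 -0.5526]
Step 4: x=[3.6178 5.1881 7.3765 10.8176] v=[-1.4824 0.7214 1.4442 -0.6834]
Step 5: x=[3.4410 5.2726 7.5460 10.7404] v=[-1.7683 0.8450 1.6947 -0.7716]
Step 6: x=[3.2408 5.3659 7.7339 10.6594] v=[-2.0020 0.9334 1.8789 -0.8105]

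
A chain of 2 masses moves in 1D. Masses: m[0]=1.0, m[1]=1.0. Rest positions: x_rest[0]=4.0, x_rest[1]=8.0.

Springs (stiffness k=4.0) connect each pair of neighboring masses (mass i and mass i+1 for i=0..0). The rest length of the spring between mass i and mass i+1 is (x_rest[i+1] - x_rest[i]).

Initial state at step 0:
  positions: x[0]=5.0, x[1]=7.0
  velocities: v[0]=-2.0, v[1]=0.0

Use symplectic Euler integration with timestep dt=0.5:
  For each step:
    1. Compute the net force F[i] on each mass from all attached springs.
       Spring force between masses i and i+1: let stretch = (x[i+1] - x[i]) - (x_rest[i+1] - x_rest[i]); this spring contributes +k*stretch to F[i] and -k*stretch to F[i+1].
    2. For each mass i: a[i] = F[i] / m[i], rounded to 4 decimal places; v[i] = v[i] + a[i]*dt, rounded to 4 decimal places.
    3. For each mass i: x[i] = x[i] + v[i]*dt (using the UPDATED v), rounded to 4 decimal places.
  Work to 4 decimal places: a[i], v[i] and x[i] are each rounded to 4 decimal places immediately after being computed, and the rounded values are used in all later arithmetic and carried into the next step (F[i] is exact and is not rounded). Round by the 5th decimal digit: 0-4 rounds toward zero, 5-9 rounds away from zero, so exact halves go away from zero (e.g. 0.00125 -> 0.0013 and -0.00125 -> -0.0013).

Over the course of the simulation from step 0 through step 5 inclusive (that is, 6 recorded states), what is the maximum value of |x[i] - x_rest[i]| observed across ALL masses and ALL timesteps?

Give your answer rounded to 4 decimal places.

Step 0: x=[5.0000 7.0000] v=[-2.0000 0.0000]
Step 1: x=[2.0000 9.0000] v=[-6.0000 4.0000]
Step 2: x=[2.0000 8.0000] v=[0.0000 -2.0000]
Step 3: x=[4.0000 5.0000] v=[4.0000 -6.0000]
Step 4: x=[3.0000 5.0000] v=[-2.0000 0.0000]
Step 5: x=[0.0000 7.0000] v=[-6.0000 4.0000]
Max displacement = 4.0000

Answer: 4.0000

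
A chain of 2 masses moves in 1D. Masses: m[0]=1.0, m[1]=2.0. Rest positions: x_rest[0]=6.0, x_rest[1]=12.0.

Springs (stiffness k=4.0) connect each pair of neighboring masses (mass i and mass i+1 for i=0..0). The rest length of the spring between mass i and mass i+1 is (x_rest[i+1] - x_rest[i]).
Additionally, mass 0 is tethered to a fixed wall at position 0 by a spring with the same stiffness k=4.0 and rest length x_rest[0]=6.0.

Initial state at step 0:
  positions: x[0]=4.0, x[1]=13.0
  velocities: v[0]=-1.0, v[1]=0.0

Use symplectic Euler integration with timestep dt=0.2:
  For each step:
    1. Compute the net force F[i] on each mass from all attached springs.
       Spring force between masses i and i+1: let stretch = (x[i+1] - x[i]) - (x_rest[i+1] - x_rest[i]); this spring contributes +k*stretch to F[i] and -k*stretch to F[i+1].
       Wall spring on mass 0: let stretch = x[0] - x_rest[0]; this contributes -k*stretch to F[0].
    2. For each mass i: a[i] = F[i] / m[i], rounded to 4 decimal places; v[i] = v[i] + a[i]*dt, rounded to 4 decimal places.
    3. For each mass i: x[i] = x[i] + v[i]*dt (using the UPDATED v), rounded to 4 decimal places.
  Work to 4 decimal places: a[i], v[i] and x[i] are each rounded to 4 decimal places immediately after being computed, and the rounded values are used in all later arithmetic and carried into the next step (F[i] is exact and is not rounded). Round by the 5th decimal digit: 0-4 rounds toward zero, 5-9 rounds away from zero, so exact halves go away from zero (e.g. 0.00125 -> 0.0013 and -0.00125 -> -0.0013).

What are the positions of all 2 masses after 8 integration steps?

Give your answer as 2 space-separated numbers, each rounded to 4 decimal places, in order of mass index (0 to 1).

Step 0: x=[4.0000 13.0000] v=[-1.0000 0.0000]
Step 1: x=[4.6000 12.7600] v=[3.0000 -1.2000]
Step 2: x=[5.7696 12.3472] v=[5.8480 -2.0640]
Step 3: x=[7.0685 11.8882] v=[6.4944 -2.2950]
Step 4: x=[8.0076 11.5236] v=[4.6954 -1.8229]
Step 5: x=[8.2280 11.3577] v=[1.1021 -0.8293]
Step 6: x=[7.6327 11.4215] v=[-2.9765 0.3188]
Step 7: x=[6.4224 11.6622] v=[-6.0516 1.2033]
Step 8: x=[5.0229 11.9637] v=[-6.9977 1.5074]

Answer: 5.0229 11.9637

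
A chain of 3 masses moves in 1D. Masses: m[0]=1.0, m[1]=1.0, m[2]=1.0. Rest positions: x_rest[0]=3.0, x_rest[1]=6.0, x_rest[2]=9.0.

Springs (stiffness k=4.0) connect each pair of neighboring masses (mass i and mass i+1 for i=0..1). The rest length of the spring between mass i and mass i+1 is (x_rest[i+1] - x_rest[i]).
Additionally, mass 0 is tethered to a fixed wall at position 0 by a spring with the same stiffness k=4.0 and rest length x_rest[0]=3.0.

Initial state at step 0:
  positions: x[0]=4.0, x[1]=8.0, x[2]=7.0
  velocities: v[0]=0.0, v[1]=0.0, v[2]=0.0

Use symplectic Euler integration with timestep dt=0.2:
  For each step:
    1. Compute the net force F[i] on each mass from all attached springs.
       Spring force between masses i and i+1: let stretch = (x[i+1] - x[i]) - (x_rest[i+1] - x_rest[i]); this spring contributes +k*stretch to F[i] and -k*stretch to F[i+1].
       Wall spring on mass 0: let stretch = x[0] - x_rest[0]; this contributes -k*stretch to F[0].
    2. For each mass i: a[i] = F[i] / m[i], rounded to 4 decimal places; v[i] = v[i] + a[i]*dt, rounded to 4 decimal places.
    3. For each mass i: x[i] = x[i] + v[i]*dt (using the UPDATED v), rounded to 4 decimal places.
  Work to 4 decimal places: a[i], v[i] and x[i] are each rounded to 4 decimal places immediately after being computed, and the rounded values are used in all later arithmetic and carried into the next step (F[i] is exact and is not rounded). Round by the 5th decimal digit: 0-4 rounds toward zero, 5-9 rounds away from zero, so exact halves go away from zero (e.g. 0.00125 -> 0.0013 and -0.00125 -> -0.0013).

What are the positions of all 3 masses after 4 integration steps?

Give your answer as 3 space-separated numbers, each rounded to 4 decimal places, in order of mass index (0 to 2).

Answer: 2.7091 4.2576 10.5608

Derivation:
Step 0: x=[4.0000 8.0000 7.0000] v=[0.0000 0.0000 0.0000]
Step 1: x=[4.0000 7.2000 7.6400] v=[0.0000 -4.0000 3.2000]
Step 2: x=[3.8720 5.9584 8.6896] v=[-0.6400 -6.2080 5.2480]
Step 3: x=[3.4583 4.8200 9.7822] v=[-2.0685 -5.6922 5.4630]
Step 4: x=[2.7091 4.2576 10.5608] v=[-3.7458 -2.8118 3.8932]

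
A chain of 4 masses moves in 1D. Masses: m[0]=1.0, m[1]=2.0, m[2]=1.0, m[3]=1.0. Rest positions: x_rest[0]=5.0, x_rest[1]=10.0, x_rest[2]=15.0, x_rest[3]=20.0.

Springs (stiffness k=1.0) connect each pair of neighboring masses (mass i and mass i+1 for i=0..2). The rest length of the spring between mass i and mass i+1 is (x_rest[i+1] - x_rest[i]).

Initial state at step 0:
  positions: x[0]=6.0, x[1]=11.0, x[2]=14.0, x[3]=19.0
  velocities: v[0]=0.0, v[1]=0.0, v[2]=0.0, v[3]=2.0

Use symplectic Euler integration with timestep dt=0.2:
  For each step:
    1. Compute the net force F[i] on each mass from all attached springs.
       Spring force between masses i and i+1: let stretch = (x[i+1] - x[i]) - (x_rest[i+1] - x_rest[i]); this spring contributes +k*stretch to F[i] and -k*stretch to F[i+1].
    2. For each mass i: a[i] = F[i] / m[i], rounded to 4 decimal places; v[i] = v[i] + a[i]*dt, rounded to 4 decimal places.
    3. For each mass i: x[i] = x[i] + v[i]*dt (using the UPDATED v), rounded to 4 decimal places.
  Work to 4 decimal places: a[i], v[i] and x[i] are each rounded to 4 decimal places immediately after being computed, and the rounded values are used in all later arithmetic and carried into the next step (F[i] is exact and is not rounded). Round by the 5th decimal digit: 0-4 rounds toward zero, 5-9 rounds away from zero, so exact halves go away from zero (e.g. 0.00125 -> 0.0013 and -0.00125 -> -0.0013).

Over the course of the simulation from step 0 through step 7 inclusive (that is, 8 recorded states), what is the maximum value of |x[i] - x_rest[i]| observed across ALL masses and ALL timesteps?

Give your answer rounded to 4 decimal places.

Step 0: x=[6.0000 11.0000 14.0000 19.0000] v=[0.0000 0.0000 0.0000 2.0000]
Step 1: x=[6.0000 10.9600 14.0800 19.4000] v=[0.0000 -0.2000 0.4000 2.0000]
Step 2: x=[5.9984 10.8832 14.2480 19.7872] v=[-0.0080 -0.3840 0.8400 1.9360]
Step 3: x=[5.9922 10.7760 14.5030 20.1528] v=[-0.0310 -0.5360 1.2749 1.8282]
Step 4: x=[5.9774 10.6477 14.8349 20.4924] v=[-0.0742 -0.6417 1.6595 1.6982]
Step 5: x=[5.9494 10.5097 15.2256 20.8057] v=[-0.1401 -0.6900 1.9536 1.5667]
Step 6: x=[5.9038 10.3748 15.6509 21.0958] v=[-0.2280 -0.6744 2.1264 1.4507]
Step 7: x=[5.8370 10.2560 16.0829 21.3681] v=[-0.3338 -0.5939 2.1602 1.3617]
Max displacement = 1.3681

Answer: 1.3681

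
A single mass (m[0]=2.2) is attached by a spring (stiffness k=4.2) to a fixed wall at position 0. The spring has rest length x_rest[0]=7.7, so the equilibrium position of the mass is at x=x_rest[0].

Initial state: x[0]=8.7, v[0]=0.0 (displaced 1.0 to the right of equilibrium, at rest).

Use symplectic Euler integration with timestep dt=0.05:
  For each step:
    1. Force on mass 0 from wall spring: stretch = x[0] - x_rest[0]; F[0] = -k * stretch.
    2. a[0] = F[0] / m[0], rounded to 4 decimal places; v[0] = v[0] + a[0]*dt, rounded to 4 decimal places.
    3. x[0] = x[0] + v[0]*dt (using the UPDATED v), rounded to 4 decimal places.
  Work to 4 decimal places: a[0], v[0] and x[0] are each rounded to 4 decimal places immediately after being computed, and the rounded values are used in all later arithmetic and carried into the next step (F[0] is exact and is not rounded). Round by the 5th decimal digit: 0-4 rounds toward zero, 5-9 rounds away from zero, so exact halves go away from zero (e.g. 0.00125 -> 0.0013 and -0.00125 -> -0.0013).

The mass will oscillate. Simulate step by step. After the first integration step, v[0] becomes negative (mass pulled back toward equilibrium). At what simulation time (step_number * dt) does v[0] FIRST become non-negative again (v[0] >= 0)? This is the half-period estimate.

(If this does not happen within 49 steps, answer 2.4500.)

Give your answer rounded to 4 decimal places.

Step 0: x=[8.7000] v=[0.0000]
Step 1: x=[8.6952] v=[-0.0955]
Step 2: x=[8.6857] v=[-0.1905]
Step 3: x=[8.6715] v=[-0.2846]
Step 4: x=[8.6526] v=[-0.3773]
Step 5: x=[8.6292] v=[-0.4682]
Step 6: x=[8.6014] v=[-0.5569]
Step 7: x=[8.5693] v=[-0.6429]
Step 8: x=[8.5330] v=[-0.7259]
Step 9: x=[8.4927] v=[-0.8054]
Step 10: x=[8.4486] v=[-0.8811]
Step 11: x=[8.4010] v=[-0.9526]
Step 12: x=[8.3500] v=[-1.0195]
Step 13: x=[8.2959] v=[-1.0815]
Step 14: x=[8.2390] v=[-1.1384]
Step 15: x=[8.1795] v=[-1.1899]
Step 16: x=[8.1177] v=[-1.2357]
Step 17: x=[8.0539] v=[-1.2756]
Step 18: x=[7.9884] v=[-1.3094]
Step 19: x=[7.9216] v=[-1.3369]
Step 20: x=[7.8537] v=[-1.3581]
Step 21: x=[7.7851] v=[-1.3728]
Step 22: x=[7.7161] v=[-1.3809]
Step 23: x=[7.6470] v=[-1.3824]
Step 24: x=[7.5781] v=[-1.3773]
Step 25: x=[7.5098] v=[-1.3657]
Step 26: x=[7.4424] v=[-1.3475]
Step 27: x=[7.3763] v=[-1.3229]
Step 28: x=[7.3117] v=[-1.2920]
Step 29: x=[7.2490] v=[-1.2549]
Step 30: x=[7.1884] v=[-1.2119]
Step 31: x=[7.1302] v=[-1.1631]
Step 32: x=[7.0748] v=[-1.1087]
Step 33: x=[7.0224] v=[-1.0490]
Step 34: x=[6.9732] v=[-0.9843]
Step 35: x=[6.9275] v=[-0.9149]
Step 36: x=[6.8854] v=[-0.8412]
Step 37: x=[6.8472] v=[-0.7634]
Step 38: x=[6.8131] v=[-0.6820]
Step 39: x=[6.7832] v=[-0.5973]
Step 40: x=[6.7577] v=[-0.5098]
Step 41: x=[6.7367] v=[-0.4199]
Step 42: x=[6.7203] v=[-0.3280]
Step 43: x=[6.7086] v=[-0.2345]
Step 44: x=[6.7016] v=[-0.1399]
Step 45: x=[6.6994] v=[-0.0446]
Step 46: x=[6.7019] v=[0.0509]
First v>=0 after going negative at step 46, time=2.3000

Answer: 2.3000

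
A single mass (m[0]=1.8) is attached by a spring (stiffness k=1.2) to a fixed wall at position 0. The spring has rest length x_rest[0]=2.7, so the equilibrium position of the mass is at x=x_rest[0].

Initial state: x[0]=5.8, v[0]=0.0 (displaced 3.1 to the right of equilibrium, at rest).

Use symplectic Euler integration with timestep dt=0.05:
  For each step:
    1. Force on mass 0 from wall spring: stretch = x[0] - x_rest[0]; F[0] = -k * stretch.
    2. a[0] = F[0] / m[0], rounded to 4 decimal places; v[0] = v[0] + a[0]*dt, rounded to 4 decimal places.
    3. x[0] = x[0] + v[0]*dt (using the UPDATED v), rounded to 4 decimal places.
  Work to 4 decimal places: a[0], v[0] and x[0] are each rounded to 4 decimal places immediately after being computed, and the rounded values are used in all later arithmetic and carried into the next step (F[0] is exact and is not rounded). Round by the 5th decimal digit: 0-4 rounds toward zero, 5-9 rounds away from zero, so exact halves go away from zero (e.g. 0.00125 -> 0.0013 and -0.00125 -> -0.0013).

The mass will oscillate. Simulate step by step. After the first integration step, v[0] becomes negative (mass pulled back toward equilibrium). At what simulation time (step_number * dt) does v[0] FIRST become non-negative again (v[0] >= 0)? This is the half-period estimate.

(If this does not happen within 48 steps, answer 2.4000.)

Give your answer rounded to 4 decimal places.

Step 0: x=[5.8000] v=[0.0000]
Step 1: x=[5.7948] v=[-0.1033]
Step 2: x=[5.7845] v=[-0.2065]
Step 3: x=[5.7690] v=[-0.3093]
Step 4: x=[5.7484] v=[-0.4116]
Step 5: x=[5.7227] v=[-0.5132]
Step 6: x=[5.6920] v=[-0.6140]
Step 7: x=[5.6563] v=[-0.7137]
Step 8: x=[5.6157] v=[-0.8122]
Step 9: x=[5.5702] v=[-0.9094]
Step 10: x=[5.5199] v=[-1.0051]
Step 11: x=[5.4649] v=[-1.0991]
Step 12: x=[5.4053] v=[-1.1913]
Step 13: x=[5.3412] v=[-1.2815]
Step 14: x=[5.2727] v=[-1.3695]
Step 15: x=[5.1999] v=[-1.4553]
Step 16: x=[5.1230] v=[-1.5386]
Step 17: x=[5.0420] v=[-1.6194]
Step 18: x=[4.9571] v=[-1.6975]
Step 19: x=[4.8685] v=[-1.7727]
Step 20: x=[4.7763] v=[-1.8450]
Step 21: x=[4.6806] v=[-1.9142]
Step 22: x=[4.5816] v=[-1.9802]
Step 23: x=[4.4795] v=[-2.0429]
Step 24: x=[4.3744] v=[-2.1022]
Step 25: x=[4.2665] v=[-2.1580]
Step 26: x=[4.1560] v=[-2.2102]
Step 27: x=[4.0431] v=[-2.2587]
Step 28: x=[3.9279] v=[-2.3035]
Step 29: x=[3.8107] v=[-2.3444]
Step 30: x=[3.6916] v=[-2.3814]
Step 31: x=[3.5709] v=[-2.4145]
Step 32: x=[3.4487] v=[-2.4435]
Step 33: x=[3.3253] v=[-2.4685]
Step 34: x=[3.2008] v=[-2.4893]
Step 35: x=[3.0755] v=[-2.5060]
Step 36: x=[2.9496] v=[-2.5185]
Step 37: x=[2.8233] v=[-2.5268]
Step 38: x=[2.6968] v=[-2.5309]
Step 39: x=[2.5703] v=[-2.5308]
Step 40: x=[2.4440] v=[-2.5265]
Step 41: x=[2.3181] v=[-2.5180]
Step 42: x=[2.1928] v=[-2.5053]
Step 43: x=[2.0684] v=[-2.4884]
Step 44: x=[1.9450] v=[-2.4673]
Step 45: x=[1.8229] v=[-2.4421]
Step 46: x=[1.7023] v=[-2.4129]
Step 47: x=[1.5833] v=[-2.3796]
Step 48: x=[1.4662] v=[-2.3424]
v[0] did not become non-negative within 48 steps; using fallback time=2.4000

Answer: 2.4000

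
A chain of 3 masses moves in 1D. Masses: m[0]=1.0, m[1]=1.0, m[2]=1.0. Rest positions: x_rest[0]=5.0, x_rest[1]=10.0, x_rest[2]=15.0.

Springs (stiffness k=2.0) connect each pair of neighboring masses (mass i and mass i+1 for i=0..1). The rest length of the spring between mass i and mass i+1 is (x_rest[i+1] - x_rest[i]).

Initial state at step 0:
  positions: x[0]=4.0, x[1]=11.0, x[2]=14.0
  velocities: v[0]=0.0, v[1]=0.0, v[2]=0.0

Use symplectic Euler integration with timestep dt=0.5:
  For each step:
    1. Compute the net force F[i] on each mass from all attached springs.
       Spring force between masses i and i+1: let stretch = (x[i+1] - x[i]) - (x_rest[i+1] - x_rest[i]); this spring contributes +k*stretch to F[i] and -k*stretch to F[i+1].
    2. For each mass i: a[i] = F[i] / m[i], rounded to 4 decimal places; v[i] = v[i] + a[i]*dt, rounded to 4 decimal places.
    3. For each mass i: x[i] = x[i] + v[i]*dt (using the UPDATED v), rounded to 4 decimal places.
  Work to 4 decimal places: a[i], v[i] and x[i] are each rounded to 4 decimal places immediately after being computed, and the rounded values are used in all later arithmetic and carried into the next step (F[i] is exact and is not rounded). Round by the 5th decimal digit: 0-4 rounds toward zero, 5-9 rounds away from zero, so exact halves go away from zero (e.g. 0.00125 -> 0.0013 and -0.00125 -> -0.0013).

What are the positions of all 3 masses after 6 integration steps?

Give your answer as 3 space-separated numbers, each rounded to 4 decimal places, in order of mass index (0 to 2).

Step 0: x=[4.0000 11.0000 14.0000] v=[0.0000 0.0000 0.0000]
Step 1: x=[5.0000 9.0000 15.0000] v=[2.0000 -4.0000 2.0000]
Step 2: x=[5.5000 8.0000 15.5000] v=[1.0000 -2.0000 1.0000]
Step 3: x=[4.7500 9.5000 14.7500] v=[-1.5000 3.0000 -1.5000]
Step 4: x=[3.8750 11.2500 13.8750] v=[-1.7500 3.5000 -1.7500]
Step 5: x=[4.1875 10.6250 14.1875] v=[0.6250 -1.2500 0.6250]
Step 6: x=[5.2188 8.5625 15.2188] v=[2.0625 -4.1250 2.0625]

Answer: 5.2188 8.5625 15.2188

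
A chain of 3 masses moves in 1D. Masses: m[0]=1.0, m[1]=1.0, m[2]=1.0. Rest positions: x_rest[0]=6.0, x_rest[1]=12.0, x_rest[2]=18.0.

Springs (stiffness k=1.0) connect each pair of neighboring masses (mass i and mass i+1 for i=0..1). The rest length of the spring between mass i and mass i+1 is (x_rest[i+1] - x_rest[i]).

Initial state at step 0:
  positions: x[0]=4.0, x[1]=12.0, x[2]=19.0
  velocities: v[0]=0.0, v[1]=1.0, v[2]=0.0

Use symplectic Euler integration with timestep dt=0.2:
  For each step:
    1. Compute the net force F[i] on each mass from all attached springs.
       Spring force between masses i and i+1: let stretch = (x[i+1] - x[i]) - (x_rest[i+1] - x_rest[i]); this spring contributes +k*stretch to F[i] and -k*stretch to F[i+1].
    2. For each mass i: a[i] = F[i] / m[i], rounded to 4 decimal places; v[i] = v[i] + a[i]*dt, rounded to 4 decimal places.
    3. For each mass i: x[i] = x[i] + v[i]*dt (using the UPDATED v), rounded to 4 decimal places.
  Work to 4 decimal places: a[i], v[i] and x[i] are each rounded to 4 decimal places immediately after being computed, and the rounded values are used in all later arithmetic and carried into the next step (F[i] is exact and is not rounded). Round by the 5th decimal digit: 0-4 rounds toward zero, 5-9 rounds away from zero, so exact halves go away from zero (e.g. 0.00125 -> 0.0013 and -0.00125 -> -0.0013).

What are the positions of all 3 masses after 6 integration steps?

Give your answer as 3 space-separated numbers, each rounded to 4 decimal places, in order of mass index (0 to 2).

Step 0: x=[4.0000 12.0000 19.0000] v=[0.0000 1.0000 0.0000]
Step 1: x=[4.0800 12.1600 18.9600] v=[0.4000 0.8000 -0.2000]
Step 2: x=[4.2432 12.2688 18.8880] v=[0.8160 0.5440 -0.3600]
Step 3: x=[4.4874 12.3213 18.7912] v=[1.2211 0.2627 -0.4838]
Step 4: x=[4.8050 12.3193 18.6756] v=[1.5879 -0.0101 -0.5778]
Step 5: x=[5.1832 12.2710 18.5458] v=[1.8908 -0.2417 -0.6491]
Step 6: x=[5.6049 12.1901 18.4050] v=[2.1084 -0.4043 -0.7041]

Answer: 5.6049 12.1901 18.4050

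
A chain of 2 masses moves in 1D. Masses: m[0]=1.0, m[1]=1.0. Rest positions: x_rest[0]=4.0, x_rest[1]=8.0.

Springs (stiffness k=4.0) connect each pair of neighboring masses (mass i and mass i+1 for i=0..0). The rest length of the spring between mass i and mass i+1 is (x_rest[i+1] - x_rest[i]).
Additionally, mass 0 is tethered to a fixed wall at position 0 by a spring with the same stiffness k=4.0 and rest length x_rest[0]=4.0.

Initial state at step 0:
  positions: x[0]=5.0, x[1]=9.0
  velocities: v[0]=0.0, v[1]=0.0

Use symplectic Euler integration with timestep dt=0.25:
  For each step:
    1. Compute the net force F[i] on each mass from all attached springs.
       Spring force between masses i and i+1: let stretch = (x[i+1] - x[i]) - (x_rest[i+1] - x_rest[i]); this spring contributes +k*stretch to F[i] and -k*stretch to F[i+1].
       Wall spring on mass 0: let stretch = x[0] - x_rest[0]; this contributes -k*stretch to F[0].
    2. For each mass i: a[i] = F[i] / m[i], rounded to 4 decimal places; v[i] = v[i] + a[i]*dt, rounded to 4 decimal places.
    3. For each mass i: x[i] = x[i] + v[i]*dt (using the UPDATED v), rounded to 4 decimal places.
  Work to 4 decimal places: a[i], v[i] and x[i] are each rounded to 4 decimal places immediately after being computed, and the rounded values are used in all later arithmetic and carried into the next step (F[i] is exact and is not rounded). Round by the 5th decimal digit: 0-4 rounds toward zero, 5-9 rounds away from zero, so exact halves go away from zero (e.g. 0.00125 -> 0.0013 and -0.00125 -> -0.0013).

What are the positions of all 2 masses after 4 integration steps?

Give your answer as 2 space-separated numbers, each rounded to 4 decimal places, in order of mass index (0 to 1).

Answer: 3.8789 8.3594

Derivation:
Step 0: x=[5.0000 9.0000] v=[0.0000 0.0000]
Step 1: x=[4.7500 9.0000] v=[-1.0000 0.0000]
Step 2: x=[4.3750 8.9375] v=[-1.5000 -0.2500]
Step 3: x=[4.0469 8.7344] v=[-1.3125 -0.8125]
Step 4: x=[3.8789 8.3594] v=[-0.6719 -1.5000]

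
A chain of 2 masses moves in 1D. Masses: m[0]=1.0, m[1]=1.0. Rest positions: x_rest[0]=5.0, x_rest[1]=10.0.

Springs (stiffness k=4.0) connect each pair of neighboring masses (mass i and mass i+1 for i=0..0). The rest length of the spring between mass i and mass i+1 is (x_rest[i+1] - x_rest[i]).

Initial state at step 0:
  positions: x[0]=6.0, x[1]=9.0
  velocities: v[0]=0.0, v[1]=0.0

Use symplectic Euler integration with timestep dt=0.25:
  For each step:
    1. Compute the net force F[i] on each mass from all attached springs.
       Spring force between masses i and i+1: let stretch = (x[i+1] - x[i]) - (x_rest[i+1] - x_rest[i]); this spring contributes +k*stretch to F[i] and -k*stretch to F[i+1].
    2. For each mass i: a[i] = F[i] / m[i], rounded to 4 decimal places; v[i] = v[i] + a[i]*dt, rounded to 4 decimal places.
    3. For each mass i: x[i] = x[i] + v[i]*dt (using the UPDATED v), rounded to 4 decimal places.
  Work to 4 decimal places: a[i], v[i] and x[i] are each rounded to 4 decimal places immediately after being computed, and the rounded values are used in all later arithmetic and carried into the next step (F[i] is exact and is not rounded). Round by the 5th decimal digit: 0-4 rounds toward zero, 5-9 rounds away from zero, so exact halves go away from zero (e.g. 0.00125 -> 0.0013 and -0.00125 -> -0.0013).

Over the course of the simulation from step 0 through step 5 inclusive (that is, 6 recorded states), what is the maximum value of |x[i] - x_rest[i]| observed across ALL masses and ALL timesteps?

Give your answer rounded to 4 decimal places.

Answer: 1.0625

Derivation:
Step 0: x=[6.0000 9.0000] v=[0.0000 0.0000]
Step 1: x=[5.5000 9.5000] v=[-2.0000 2.0000]
Step 2: x=[4.7500 10.2500] v=[-3.0000 3.0000]
Step 3: x=[4.1250 10.8750] v=[-2.5000 2.5000]
Step 4: x=[3.9375 11.0625] v=[-0.7500 0.7500]
Step 5: x=[4.2813 10.7188] v=[1.3750 -1.3750]
Max displacement = 1.0625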